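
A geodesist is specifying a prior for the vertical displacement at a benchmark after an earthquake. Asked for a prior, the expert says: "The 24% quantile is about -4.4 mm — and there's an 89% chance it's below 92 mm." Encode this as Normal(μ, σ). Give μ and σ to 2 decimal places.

μ = 30.83, σ = 49.88

For Normal(μ,σ), the p-quantile is μ + z_p·σ. Here z_{0.24} = -0.7063, z_{0.89} = 1.227.
So -4.4 = μ − 0.7063σ and 92 = μ + 1.227σ.
Subtracting: σ = (92 − -4.4)/(1.227 − (-0.7063)) = 49.88.
Then μ = -4.4 − (-0.7063)·49.88 = 30.83.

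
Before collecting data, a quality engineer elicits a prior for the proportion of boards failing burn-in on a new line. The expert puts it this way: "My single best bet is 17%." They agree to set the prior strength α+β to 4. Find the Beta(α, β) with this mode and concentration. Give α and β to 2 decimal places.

α = 1.34, β = 2.66

For α,β > 1 the Beta mode is (α−1)/(α+β−2). With α+β = 4, the mode is (α−1)/2.
Set (α−1)/2 = 0.17 → α = 1 + 0.17·2 = 1.34.
β = 4 − α = 2.66.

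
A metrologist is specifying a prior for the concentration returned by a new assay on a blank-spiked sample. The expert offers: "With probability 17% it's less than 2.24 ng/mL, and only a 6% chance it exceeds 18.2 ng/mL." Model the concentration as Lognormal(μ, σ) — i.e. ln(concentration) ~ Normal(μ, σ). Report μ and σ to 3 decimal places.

If T ~ Lognormal(μ,σ) then ln T ~ Normal(μ,σ), so the p-quantile of ln T is μ + z_p·σ.
ln(2.24) = 0.8065 and ln(18.2) = 2.901; z_{0.17} = -0.9542, z_{0.94} = 1.555.
σ = (2.901 − 0.8065)/(1.555 − (-0.9542)) = 0.835.
μ = 0.8065 − (-0.9542)·0.835 = 1.603.

μ ≈ 1.603, σ ≈ 0.835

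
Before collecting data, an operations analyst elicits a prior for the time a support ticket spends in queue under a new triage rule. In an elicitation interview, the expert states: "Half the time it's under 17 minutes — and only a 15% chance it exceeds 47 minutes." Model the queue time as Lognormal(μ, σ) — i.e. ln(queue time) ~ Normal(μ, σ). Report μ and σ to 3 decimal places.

If T ~ Lognormal(μ,σ) then ln T ~ Normal(μ,σ), so the p-quantile of ln T is μ + z_p·σ.
ln(17) = 2.833 and ln(47) = 3.85; z_{0.5} = 0, z_{0.85} = 1.036.
σ = (3.85 − 2.833)/(1.036 − (0)) = 0.981.
μ = 2.833 − (0)·0.981 = 2.833.

μ ≈ 2.833, σ ≈ 0.981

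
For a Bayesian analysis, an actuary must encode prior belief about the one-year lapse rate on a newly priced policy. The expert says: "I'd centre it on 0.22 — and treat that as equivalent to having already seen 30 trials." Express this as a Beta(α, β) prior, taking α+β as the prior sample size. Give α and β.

α = 6.6, β = 23.4

Under the effective-sample-size interpretation, Beta(α, β) has prior mean α/(α+β) and prior sample size α+β.
So α+β = 30 and α/(α+β) = 0.22, giving α = 0.22·30 = 6.6 and β = 30 − 6.6 = 23.4.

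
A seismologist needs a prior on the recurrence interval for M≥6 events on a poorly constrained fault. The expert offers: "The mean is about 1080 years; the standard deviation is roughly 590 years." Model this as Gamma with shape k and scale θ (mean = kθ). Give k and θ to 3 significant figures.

For Gamma(k, scale θ): mean = kθ, variance = kθ², so CV = 1/√k.
CV = SD/mean = 590/1080 = 0.5463, hence k = 1/CV² = 3.35.
Then θ = mean/k = 1080/3.35 = 322.

k ≈ 3.35, θ ≈ 322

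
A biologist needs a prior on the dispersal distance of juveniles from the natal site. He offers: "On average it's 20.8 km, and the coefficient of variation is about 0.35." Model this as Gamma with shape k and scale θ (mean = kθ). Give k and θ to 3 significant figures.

k ≈ 8.16, θ ≈ 2.55

For Gamma(k, scale θ): mean = kθ, variance = kθ², so CV = 1/√k.
CV = 0.35, hence k = 1/CV² = 8.16.
Then θ = mean/k = 20.8/8.16 = 2.55.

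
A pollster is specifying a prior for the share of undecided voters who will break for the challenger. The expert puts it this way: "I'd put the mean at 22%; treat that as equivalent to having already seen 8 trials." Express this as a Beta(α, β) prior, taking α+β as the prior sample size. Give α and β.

α = 1.76, β = 6.24

Under the effective-sample-size interpretation, Beta(α, β) has prior mean α/(α+β) and prior sample size α+β.
So α+β = 8 and α/(α+β) = 0.22, giving α = 0.22·8 = 1.76 and β = 8 − 1.76 = 6.24.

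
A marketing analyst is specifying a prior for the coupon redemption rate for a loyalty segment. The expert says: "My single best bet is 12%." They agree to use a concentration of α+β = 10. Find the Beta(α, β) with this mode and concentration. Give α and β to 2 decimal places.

For α,β > 1 the Beta mode is (α−1)/(α+β−2). With α+β = 10, the mode is (α−1)/8.
Set (α−1)/8 = 0.12 → α = 1 + 0.12·8 = 1.96.
β = 10 − α = 8.04.

α = 1.96, β = 8.04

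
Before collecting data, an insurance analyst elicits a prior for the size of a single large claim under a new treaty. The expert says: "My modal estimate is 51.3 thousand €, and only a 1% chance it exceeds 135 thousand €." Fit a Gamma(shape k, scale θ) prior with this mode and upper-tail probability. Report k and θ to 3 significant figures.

Gamma(k,θ) with k>1 has mode (k−1)θ, so θ = 51.3/(k−1).
Need P(X < 135) = 0.99 with θ tied to k this way. Start at k = 2, θ = 51.3: P(X<135) ≈ 0.739.
Too low — raise k to concentrate. Iterating converges to k ≈ 5.96.
Then θ = 51.3/(5.96−1) ≈ 10.3.

k ≈ 5.96, θ ≈ 10.3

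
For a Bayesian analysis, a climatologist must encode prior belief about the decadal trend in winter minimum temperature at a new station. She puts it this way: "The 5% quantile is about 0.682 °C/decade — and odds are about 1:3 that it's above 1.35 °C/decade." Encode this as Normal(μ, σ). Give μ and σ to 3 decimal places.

μ = 1.156, σ = 0.288

For Normal(μ,σ), the p-quantile is μ + z_p·σ. Here z_{0.05} = -1.645, z_{0.75} = 0.6745.
So 0.682 = μ − 1.645σ and 1.35 = μ + 0.6745σ.
Subtracting: σ = (1.35 − 0.682)/(0.6745 − (-1.645)) = 0.288.
Then μ = 0.682 − (-1.645)·0.288 = 1.156.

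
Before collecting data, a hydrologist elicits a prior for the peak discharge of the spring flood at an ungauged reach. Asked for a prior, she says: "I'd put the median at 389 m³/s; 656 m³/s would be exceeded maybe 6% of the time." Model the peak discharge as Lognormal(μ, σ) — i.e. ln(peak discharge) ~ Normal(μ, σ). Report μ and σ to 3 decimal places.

If T ~ Lognormal(μ,σ) then ln T ~ Normal(μ,σ), so the p-quantile of ln T is μ + z_p·σ.
ln(389) = 5.964 and ln(656) = 6.486; z_{0.5} = 0, z_{0.94} = 1.555.
σ = (6.486 − 5.964)/(1.555 − (0)) = 0.336.
μ = 5.964 − (0)·0.336 = 5.964.

μ ≈ 5.964, σ ≈ 0.336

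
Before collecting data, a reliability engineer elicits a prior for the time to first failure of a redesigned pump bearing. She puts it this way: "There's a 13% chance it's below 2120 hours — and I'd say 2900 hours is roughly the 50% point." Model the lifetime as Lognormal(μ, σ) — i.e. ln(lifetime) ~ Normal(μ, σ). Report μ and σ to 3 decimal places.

μ ≈ 7.972, σ ≈ 0.278

If T ~ Lognormal(μ,σ) then ln T ~ Normal(μ,σ), so the p-quantile of ln T is μ + z_p·σ.
ln(2120) = 7.659 and ln(2900) = 7.972; z_{0.13} = -1.126, z_{0.5} = 0.
σ = (7.972 − 7.659)/(0 − (-1.126)) = 0.278.
μ = 7.659 − (-1.126)·0.278 = 7.972.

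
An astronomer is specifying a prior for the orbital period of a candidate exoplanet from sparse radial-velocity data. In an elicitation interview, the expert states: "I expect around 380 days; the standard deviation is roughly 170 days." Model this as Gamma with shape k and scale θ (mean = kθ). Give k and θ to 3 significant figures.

k ≈ 5, θ ≈ 76.1

For Gamma(k, scale θ): mean = kθ, variance = kθ², so CV = 1/√k.
CV = SD/mean = 170/380 = 0.4474, hence k = 1/CV² = 5.
Then θ = mean/k = 380/5 = 76.1.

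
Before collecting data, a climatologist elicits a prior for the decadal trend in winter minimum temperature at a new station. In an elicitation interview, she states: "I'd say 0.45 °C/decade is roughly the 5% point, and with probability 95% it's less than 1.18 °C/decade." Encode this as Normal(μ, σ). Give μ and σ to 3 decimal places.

For Normal(μ,σ), the p-quantile is μ + z_p·σ. Here z_{0.05} = -1.645, z_{0.95} = 1.645.
So 0.45 = μ − 1.645σ and 1.18 = μ + 1.645σ.
Subtracting: σ = (1.18 − 0.45)/(1.645 − (-1.645)) = 0.222.
Then μ = 0.45 − (-1.645)·0.222 = 0.815.

μ = 0.815, σ = 0.222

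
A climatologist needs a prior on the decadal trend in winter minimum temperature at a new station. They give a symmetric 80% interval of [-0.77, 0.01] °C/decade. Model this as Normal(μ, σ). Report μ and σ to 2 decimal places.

μ = -0.38, σ = 0.30

A symmetric 80% interval runs μ ± z·σ with z = 1.282.
Half-width = 0.39, so σ = 0.39/1.282 = 0.30.
μ is the interval midpoint, -0.38.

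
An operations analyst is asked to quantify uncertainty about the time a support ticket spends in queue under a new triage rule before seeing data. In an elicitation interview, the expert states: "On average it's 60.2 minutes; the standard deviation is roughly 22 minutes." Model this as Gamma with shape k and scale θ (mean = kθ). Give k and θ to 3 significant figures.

For Gamma(k, scale θ): mean = kθ, variance = kθ², so CV = 1/√k.
CV = SD/mean = 22/60.2 = 0.3654, hence k = 1/CV² = 7.49.
Then θ = mean/k = 60.2/7.49 = 8.04.

k ≈ 7.49, θ ≈ 8.04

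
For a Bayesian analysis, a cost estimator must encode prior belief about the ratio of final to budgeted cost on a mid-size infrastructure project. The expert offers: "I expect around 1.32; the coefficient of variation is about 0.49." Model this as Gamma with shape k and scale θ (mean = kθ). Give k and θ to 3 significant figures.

k ≈ 4.16, θ ≈ 0.317

For Gamma(k, scale θ): mean = kθ, variance = kθ², so CV = 1/√k.
CV = 0.49, hence k = 1/CV² = 4.16.
Then θ = mean/k = 1.32/4.16 = 0.317.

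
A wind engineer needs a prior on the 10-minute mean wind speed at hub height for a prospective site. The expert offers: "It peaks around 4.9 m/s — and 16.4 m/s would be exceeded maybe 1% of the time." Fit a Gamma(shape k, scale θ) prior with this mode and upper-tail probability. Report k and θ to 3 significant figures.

k ≈ 4, θ ≈ 1.63

Gamma(k,θ) with k>1 has mode (k−1)θ, so θ = 4.9/(k−1).
Need P(X < 16.4) = 0.99 with θ tied to k this way. Start at k = 2, θ = 4.9: P(X<16.4) ≈ 0.847.
Too low — raise k to concentrate. Iterating converges to k ≈ 4.
Then θ = 4.9/(4−1) ≈ 1.63.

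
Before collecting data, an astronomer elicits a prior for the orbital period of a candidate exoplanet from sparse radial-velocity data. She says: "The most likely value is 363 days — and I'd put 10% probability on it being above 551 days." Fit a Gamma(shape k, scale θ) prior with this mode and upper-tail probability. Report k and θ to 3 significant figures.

Gamma(k,θ) with k>1 has mode (k−1)θ, so θ = 363/(k−1).
Need P(X < 551) = 0.9 with θ tied to k this way. Start at k = 2, θ = 363: P(X<551) ≈ 0.448.
Too low — raise k to concentrate. Iterating converges to k ≈ 11.7.
Then θ = 363/(11.7−1) ≈ 33.9.

k ≈ 11.7, θ ≈ 33.9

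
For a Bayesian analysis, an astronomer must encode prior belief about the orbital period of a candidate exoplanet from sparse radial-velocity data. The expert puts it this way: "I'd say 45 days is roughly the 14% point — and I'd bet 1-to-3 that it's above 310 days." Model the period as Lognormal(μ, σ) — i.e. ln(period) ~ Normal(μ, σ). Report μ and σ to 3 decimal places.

If T ~ Lognormal(μ,σ) then ln T ~ Normal(μ,σ), so the p-quantile of ln T is μ + z_p·σ.
ln(45) = 3.807 and ln(310) = 5.737; z_{0.14} = -1.08, z_{0.75} = 0.6745.
σ = (5.737 − 3.807)/(0.6745 − (-1.08)) = 1.100.
μ = 3.807 − (-1.08)·1.100 = 4.995.

μ ≈ 4.995, σ ≈ 1.100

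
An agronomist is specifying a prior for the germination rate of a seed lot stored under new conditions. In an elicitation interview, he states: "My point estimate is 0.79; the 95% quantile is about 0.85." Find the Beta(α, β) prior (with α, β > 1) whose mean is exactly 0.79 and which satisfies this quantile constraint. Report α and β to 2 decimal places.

With mean 0.79 fixed, write α = 0.79s, β = 0.21s where s = α+β.
Need P(θ < 0.85) = 0.95 under Beta(0.79s, 0.21s). Normal approximation: (q−m)/√(m(1−m)/s) ≈ z_{0.95} = 1.64, so s ≈ 0.79·0.21·(1.64)²/(0.85−0.79)² = 124.7.
At s = 124.7: P(θ<0.85) ≈ 0.959. Adjusting to match 0.95 gives s ≈ 111.89.
So α = 0.79·111.89 ≈ 88.40, β = 0.21·111.89 ≈ 23.50.

α ≈ 88.40, β ≈ 23.50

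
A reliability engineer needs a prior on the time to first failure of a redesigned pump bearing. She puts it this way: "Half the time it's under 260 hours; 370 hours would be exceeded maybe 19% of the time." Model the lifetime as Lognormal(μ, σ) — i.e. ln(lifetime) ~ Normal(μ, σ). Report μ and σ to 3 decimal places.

μ ≈ 5.561, σ ≈ 0.402

If T ~ Lognormal(μ,σ) then ln T ~ Normal(μ,σ), so the p-quantile of ln T is μ + z_p·σ.
ln(260) = 5.561 and ln(370) = 5.914; z_{0.5} = 0, z_{0.81} = 0.8779.
σ = (5.914 − 5.561)/(0.8779 − (0)) = 0.402.
μ = 5.561 − (0)·0.402 = 5.561.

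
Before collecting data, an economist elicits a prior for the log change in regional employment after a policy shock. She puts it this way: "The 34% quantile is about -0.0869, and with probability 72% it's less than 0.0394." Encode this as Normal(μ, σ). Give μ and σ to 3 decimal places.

The p-quantile of Normal(μ,σ) is μ + z_p·σ, with z_{0.34} = -0.4125 and z_{0.72} = 0.5828.
Eliminate σ: μ = (z₂·x₁ − z₁·x₂)/(z₂ − z₁) = (0.5828·-0.0869 − (-0.4125)·0.0394)/0.9953 = -0.035.
Then σ = (x₂ − x₁)/(z₂ − z₁) = (0.0394 − -0.0869)/0.9953 = 0.127.

μ = -0.035, σ = 0.127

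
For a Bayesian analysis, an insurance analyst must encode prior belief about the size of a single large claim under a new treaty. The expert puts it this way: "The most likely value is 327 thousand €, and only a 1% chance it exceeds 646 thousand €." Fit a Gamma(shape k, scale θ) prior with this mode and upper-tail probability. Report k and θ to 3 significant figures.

Gamma(k,θ) with k>1 has mode (k−1)θ, so θ = 327/(k−1).
Need P(X < 646) = 0.99 with θ tied to k this way. Start at k = 2, θ = 327: P(X<646) ≈ 0.587.
Too low — raise k to concentrate. Iterating converges to k ≈ 11.6.
Then θ = 327/(11.6−1) ≈ 30.8.

k ≈ 11.6, θ ≈ 30.8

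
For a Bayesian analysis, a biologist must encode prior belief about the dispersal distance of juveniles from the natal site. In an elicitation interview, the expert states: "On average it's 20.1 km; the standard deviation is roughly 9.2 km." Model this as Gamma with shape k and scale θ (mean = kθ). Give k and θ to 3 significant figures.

k ≈ 4.77, θ ≈ 4.21

For Gamma(k, scale θ): mean = kθ, variance = kθ², so CV = 1/√k.
CV = SD/mean = 9.2/20.1 = 0.4577, hence k = 1/CV² = 4.77.
Then θ = mean/k = 20.1/4.77 = 4.21.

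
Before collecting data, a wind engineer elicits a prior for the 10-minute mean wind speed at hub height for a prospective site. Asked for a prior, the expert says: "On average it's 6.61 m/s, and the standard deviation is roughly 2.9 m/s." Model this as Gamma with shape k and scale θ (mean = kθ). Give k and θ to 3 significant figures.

For Gamma(k, scale θ): mean = kθ, variance = kθ², so CV = 1/√k.
CV = SD/mean = 2.9/6.61 = 0.4387, hence k = 1/CV² = 5.2.
Then θ = mean/k = 6.61/5.2 = 1.27.

k ≈ 5.2, θ ≈ 1.27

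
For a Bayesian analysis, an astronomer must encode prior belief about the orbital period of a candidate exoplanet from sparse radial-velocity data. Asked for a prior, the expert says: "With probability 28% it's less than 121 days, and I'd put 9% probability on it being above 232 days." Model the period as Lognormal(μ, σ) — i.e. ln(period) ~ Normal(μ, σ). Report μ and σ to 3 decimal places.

If T ~ Lognormal(μ,σ) then ln T ~ Normal(μ,σ), so the p-quantile of ln T is μ + z_p·σ.
ln(121) = 4.796 and ln(232) = 5.447; z_{0.28} = -0.5828, z_{0.91} = 1.341.
σ = (5.447 − 4.796)/(1.341 − (-0.5828)) = 0.338.
μ = 4.796 − (-0.5828)·0.338 = 4.993.

μ ≈ 4.993, σ ≈ 0.338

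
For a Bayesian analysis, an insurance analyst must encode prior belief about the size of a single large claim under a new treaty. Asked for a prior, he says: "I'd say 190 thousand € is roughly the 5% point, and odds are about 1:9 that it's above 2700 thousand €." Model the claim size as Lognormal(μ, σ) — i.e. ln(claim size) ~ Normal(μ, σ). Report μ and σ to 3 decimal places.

μ ≈ 6.739, σ ≈ 0.907

If T ~ Lognormal(μ,σ) then ln T ~ Normal(μ,σ), so the p-quantile of ln T is μ + z_p·σ.
ln(190) = 5.247 and ln(2700) = 7.901; z_{0.05} = -1.645, z_{0.9} = 1.282.
σ = (7.901 − 5.247)/(1.282 − (-1.645)) = 0.907.
μ = 5.247 − (-1.645)·0.907 = 6.739.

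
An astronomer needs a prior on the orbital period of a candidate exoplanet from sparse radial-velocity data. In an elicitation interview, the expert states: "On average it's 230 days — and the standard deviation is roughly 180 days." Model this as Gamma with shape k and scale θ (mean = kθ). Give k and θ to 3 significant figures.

For Gamma(k, scale θ): mean = kθ, variance = kθ², so CV = 1/√k.
CV = SD/mean = 180/230 = 0.7826, hence k = 1/CV² = 1.63.
Then θ = mean/k = 230/1.63 = 141.

k ≈ 1.63, θ ≈ 141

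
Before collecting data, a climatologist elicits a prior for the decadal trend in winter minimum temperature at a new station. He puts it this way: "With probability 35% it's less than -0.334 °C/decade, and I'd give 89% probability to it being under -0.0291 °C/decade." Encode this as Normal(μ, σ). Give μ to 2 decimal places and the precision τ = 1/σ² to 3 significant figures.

The p-quantile of Normal(μ,σ) is μ + z_p·σ, with z_{0.35} = -0.3853 and z_{0.89} = 1.227.
Eliminate σ: μ = (z₂·x₁ − z₁·x₂)/(z₂ − z₁) = (1.227·-0.334 − (-0.3853)·-0.0291)/1.612 = -0.26.
Then σ = (x₂ − x₁)/(z₂ − z₁) = (-0.0291 − -0.334)/1.612 = 0.19.
Precision τ = 1/σ² = 1/0.1892² = 27.9.

μ = -0.26, τ = 27.9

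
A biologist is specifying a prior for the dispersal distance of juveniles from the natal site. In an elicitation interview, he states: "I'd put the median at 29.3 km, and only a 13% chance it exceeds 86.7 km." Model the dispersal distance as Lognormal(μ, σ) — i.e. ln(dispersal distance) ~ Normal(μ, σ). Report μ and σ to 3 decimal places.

μ ≈ 3.378, σ ≈ 0.963

If T ~ Lognormal(μ,σ) then ln T ~ Normal(μ,σ), so the p-quantile of ln T is μ + z_p·σ.
ln(29.3) = 3.378 and ln(86.7) = 4.462; z_{0.5} = 0, z_{0.87} = 1.126.
σ = (4.462 − 3.378)/(1.126 − (0)) = 0.963.
μ = 3.378 − (0)·0.963 = 3.378.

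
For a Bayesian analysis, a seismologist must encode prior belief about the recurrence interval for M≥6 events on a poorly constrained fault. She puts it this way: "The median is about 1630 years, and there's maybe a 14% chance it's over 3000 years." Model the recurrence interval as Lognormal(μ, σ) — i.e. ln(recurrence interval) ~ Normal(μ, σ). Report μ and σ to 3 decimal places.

μ ≈ 7.396, σ ≈ 0.565

If T ~ Lognormal(μ,σ) then ln T ~ Normal(μ,σ), so the p-quantile of ln T is μ + z_p·σ.
ln(1630) = 7.396 and ln(3000) = 8.006; z_{0.5} = 0, z_{0.86} = 1.08.
σ = (8.006 − 7.396)/(1.08 − (0)) = 0.565.
μ = 7.396 − (0)·0.565 = 7.396.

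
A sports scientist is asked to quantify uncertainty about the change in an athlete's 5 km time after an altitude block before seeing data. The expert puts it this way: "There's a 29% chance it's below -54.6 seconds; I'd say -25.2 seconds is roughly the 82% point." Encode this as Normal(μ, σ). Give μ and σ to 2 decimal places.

The p-quantile of Normal(μ,σ) is μ + z_p·σ, with z_{0.29} = -0.5534 and z_{0.82} = 0.9154.
Eliminate σ: μ = (z₂·x₁ − z₁·x₂)/(z₂ − z₁) = (0.9154·-54.6 − (-0.5534)·-25.2)/1.469 = -43.52.
Then σ = (x₂ − x₁)/(z₂ − z₁) = (-25.2 − -54.6)/1.469 = 20.02.

μ = -43.52, σ = 20.02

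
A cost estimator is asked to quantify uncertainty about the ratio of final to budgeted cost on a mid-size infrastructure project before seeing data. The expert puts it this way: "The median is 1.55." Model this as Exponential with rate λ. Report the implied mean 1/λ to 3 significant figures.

mean ≈ 2.24

Exponential median = ln 2 / λ, so λ = ln 2 / 1.55 = 0.447.
Mean = 1/λ = 2.24.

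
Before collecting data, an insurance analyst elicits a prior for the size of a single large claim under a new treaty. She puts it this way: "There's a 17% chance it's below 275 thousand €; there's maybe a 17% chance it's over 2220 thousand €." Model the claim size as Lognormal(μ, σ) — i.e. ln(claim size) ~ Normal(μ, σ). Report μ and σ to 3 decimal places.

μ ≈ 6.661, σ ≈ 1.094

If T ~ Lognormal(μ,σ) then ln T ~ Normal(μ,σ), so the p-quantile of ln T is μ + z_p·σ.
ln(275) = 5.617 and ln(2220) = 7.705; z_{0.17} = -0.9542, z_{0.83} = 0.9542.
σ = (7.705 − 5.617)/(0.9542 − (-0.9542)) = 1.094.
μ = 5.617 − (-0.9542)·1.094 = 6.661.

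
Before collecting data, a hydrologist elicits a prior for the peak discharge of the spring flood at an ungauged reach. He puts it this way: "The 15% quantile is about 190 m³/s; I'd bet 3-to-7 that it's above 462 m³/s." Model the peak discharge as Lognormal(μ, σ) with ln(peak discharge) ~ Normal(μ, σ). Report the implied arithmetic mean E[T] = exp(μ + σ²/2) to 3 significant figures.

If T ~ Lognormal(μ,σ) then ln T ~ Normal(μ,σ), so the p-quantile of ln T is μ + z_p·σ.
ln(190) = 5.247 and ln(462) = 6.136; z_{0.15} = -1.036, z_{0.7} = 0.5244.
σ = (6.136 − 5.247)/(0.5244 − (-1.036)) = 0.569.
μ = 5.247 − (-1.036)·0.569 = 5.837.
E[T] = exp(μ + σ²/2) = exp(5.837 + 0.1620) = 403 m³/s.

E[T] ≈ 403 m³/s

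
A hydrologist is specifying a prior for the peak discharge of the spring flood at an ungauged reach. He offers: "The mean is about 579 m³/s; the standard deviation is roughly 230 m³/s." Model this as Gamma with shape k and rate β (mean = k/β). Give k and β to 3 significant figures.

For Gamma(k, rate β): mean = k/β, variance = k/β², so CV = 1/√k.
CV = SD/mean = 230/579 = 0.3972, hence k = 1/CV² = 6.34.
Then β = k/mean = 6.34/579 = 0.0109.

k ≈ 6.34, β ≈ 0.0109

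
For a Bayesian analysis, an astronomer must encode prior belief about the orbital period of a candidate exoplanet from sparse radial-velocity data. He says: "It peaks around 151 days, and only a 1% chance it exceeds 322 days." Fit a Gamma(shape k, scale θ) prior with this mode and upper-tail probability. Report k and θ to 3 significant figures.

k ≈ 9.46, θ ≈ 17.8

Gamma(k,θ) with k>1 has mode (k−1)θ, so θ = 151/(k−1).
Need P(X < 322) = 0.99 with θ tied to k this way. Start at k = 2, θ = 151: P(X<322) ≈ 0.629.
Too low — raise k to concentrate. Iterating converges to k ≈ 9.46.
Then θ = 151/(9.46−1) ≈ 17.8.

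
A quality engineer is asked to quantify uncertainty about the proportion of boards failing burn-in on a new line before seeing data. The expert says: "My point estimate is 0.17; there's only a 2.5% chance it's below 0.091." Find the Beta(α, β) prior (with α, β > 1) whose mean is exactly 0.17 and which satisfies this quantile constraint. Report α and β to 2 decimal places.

α ≈ 11.51, β ≈ 56.18

With mean 0.17 fixed, write α = 0.17s, β = 0.83s where s = α+β.
Need P(θ < 0.091) = 0.025 under Beta(0.17s, 0.83s). Normal approximation: (q−m)/√(m(1−m)/s) ≈ z_{0.025} = -1.96, so s ≈ 0.17·0.83·(-1.96)²/(0.091−0.17)² = 86.8.
At s = 86.8: P(θ<0.091) ≈ 0.013. Adjusting to match 0.025 gives s ≈ 67.68.
So α = 0.17·67.68 ≈ 11.51, β = 0.83·67.68 ≈ 56.18.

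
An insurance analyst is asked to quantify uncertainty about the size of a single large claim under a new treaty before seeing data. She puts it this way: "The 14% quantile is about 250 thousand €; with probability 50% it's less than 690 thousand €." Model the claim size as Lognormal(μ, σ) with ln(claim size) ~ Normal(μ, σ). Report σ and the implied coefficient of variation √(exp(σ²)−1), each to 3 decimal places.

If T ~ Lognormal(μ,σ) then ln T ~ Normal(μ,σ), so the p-quantile of ln T is μ + z_p·σ.
ln(250) = 5.521 and ln(690) = 6.537; z_{0.14} = -1.08, z_{0.5} = 0.
σ = (6.537 − 5.521)/(0 − (-1.08)) = 0.940.
μ = 5.521 − (-1.08)·0.940 = 6.537.
CV = √(exp(σ²)−1) = √(exp(0.8831)−1) = 1.191.

σ ≈ 0.940, CV ≈ 1.191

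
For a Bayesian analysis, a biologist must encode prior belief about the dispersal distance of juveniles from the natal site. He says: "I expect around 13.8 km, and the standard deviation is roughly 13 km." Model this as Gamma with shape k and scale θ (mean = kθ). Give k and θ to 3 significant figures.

k ≈ 1.13, θ ≈ 12.2

For Gamma(k, scale θ): mean = kθ, variance = kθ², so CV = 1/√k.
CV = SD/mean = 13/13.8 = 0.942, hence k = 1/CV² = 1.13.
Then θ = mean/k = 13.8/1.13 = 12.2.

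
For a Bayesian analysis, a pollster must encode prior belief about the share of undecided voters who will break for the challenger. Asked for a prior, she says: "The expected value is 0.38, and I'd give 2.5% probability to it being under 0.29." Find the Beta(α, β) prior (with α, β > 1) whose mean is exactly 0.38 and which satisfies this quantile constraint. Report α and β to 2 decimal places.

With mean 0.38 fixed, write α = 0.38s, β = 0.62s where s = α+β.
Need P(θ < 0.29) = 0.025 under Beta(0.38s, 0.62s). Normal approximation: (q−m)/√(m(1−m)/s) ≈ z_{0.025} = -1.96, so s ≈ 0.38·0.62·(-1.96)²/(0.29−0.38)² = 111.7.
At s = 111.7: P(θ<0.29) ≈ 0.022. Adjusting to match 0.025 gives s ≈ 105.07.
So α = 0.38·105.07 ≈ 39.93, β = 0.62·105.07 ≈ 65.14.

α ≈ 39.93, β ≈ 65.14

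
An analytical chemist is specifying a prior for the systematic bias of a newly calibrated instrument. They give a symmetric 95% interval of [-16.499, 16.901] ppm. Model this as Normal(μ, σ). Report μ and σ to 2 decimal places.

μ = 0.20, σ = 8.52

A symmetric 95% interval runs μ ± z·σ with z = 1.96.
Half-width = 16.7, so σ = 16.7/1.96 = 8.52.
μ is the interval midpoint, 0.20.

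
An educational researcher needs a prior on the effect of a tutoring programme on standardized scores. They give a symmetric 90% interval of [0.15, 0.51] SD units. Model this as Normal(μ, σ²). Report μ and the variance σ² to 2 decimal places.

A symmetric 90% interval runs μ ± z·σ with z = 1.645.
Half-width = 0.18, so σ = 0.18/1.645 = 0.109 and σ² = 0.01.
μ is the interval midpoint, 0.33.

μ = 0.33, σ² = 0.01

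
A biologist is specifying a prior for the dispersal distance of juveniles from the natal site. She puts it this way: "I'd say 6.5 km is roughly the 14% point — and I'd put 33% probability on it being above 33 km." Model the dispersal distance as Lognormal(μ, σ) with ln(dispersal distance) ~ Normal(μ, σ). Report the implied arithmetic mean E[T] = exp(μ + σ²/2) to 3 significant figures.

If T ~ Lognormal(μ,σ) then ln T ~ Normal(μ,σ), so the p-quantile of ln T is μ + z_p·σ.
ln(6.5) = 1.872 and ln(33) = 3.497; z_{0.14} = -1.08, z_{0.67} = 0.4399.
σ = (3.497 − 1.872)/(0.4399 − (-1.08)) = 1.069.
μ = 1.872 − (-1.08)·1.069 = 3.026.
E[T] = exp(μ + σ²/2) = exp(3.026 + 0.5711) = 36.5 km.

E[T] ≈ 36.5 km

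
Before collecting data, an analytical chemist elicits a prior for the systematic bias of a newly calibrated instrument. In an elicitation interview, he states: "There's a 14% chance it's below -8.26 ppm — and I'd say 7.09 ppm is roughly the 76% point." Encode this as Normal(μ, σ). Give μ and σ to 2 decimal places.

The p-quantile of Normal(μ,σ) is μ + z_p·σ, with z_{0.14} = -1.08 and z_{0.76} = 0.7063.
Eliminate σ: μ = (z₂·x₁ − z₁·x₂)/(z₂ − z₁) = (0.7063·-8.26 − (-1.08)·7.09)/1.787 = 1.02.
Then σ = (x₂ − x₁)/(z₂ − z₁) = (7.09 − -8.26)/1.787 = 8.59.

μ = 1.02, σ = 8.59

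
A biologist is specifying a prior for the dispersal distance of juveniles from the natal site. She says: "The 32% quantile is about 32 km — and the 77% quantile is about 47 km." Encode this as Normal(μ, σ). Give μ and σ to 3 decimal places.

μ = 37.815, σ = 12.432

For Normal(μ,σ), the p-quantile is μ + z_p·σ. Here z_{0.32} = -0.4677, z_{0.77} = 0.7388.
So 32 = μ − 0.4677σ and 47 = μ + 0.7388σ.
Subtracting: σ = (47 − 32)/(0.7388 − (-0.4677)) = 12.432.
Then μ = 32 − (-0.4677)·12.432 = 37.815.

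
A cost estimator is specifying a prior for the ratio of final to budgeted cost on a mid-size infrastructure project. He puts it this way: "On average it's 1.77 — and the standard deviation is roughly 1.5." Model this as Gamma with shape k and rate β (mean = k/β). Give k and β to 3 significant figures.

k ≈ 1.39, β ≈ 0.787

For Gamma(k, rate β): mean = k/β, variance = k/β², so CV = 1/√k.
CV = SD/mean = 1.5/1.77 = 0.8475, hence k = 1/CV² = 1.39.
Then β = k/mean = 1.39/1.77 = 0.787.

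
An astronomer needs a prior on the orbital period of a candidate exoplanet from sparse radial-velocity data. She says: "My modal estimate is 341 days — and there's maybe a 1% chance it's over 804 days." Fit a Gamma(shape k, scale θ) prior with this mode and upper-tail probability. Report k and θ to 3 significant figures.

k ≈ 7.46, θ ≈ 52.8

Gamma(k,θ) with k>1 has mode (k−1)θ, so θ = 341/(k−1).
Need P(X < 804) = 0.99 with θ tied to k this way. Start at k = 2, θ = 341: P(X<804) ≈ 0.682.
Too low — raise k to concentrate. Iterating converges to k ≈ 7.46.
Then θ = 341/(7.46−1) ≈ 52.8.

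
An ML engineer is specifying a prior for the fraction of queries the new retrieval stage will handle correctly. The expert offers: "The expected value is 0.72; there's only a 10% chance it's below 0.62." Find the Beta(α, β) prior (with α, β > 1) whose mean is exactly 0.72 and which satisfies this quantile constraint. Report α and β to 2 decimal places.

α ≈ 24.81, β ≈ 9.65

With mean 0.72 fixed, write α = 0.72s, β = 0.28s where s = α+β.
Need P(θ < 0.62) = 0.1 under Beta(0.72s, 0.28s). Normal approximation: (q−m)/√(m(1−m)/s) ≈ z_{0.1} = -1.28, so s ≈ 0.72·0.28·(-1.28)²/(0.62−0.72)² = 33.1.
At s = 33.1: P(θ<0.62) ≈ 0.104. Adjusting to match 0.1 gives s ≈ 34.45.
So α = 0.72·34.45 ≈ 24.81, β = 0.28·34.45 ≈ 9.65.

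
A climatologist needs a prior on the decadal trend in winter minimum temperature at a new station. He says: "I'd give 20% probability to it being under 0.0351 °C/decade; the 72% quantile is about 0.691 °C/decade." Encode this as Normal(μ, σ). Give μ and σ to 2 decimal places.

The p-quantile of Normal(μ,σ) is μ + z_p·σ, with z_{0.2} = -0.8416 and z_{0.72} = 0.5828.
Eliminate σ: μ = (z₂·x₁ − z₁·x₂)/(z₂ − z₁) = (0.5828·0.0351 − (-0.8416)·0.691)/1.424 = 0.42.
Then σ = (x₂ − x₁)/(z₂ − z₁) = (0.691 − 0.0351)/1.424 = 0.46.

μ = 0.42, σ = 0.46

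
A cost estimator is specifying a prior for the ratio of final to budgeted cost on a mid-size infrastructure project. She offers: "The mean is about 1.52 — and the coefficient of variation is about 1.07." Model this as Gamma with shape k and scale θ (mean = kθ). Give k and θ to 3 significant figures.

k ≈ 0.873, θ ≈ 1.74

For Gamma(k, scale θ): mean = kθ, variance = kθ², so CV = 1/√k.
CV = 1.07, hence k = 1/CV² = 0.873.
Then θ = mean/k = 1.52/0.873 = 1.74.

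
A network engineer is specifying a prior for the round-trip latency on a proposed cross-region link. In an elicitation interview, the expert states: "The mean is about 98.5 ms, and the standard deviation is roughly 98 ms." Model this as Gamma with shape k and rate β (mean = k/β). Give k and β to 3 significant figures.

k ≈ 1.01, β ≈ 0.0103

For Gamma(k, rate β): mean = k/β, variance = k/β², so CV = 1/√k.
CV = SD/mean = 98/98.5 = 0.9949, hence k = 1/CV² = 1.01.
Then β = k/mean = 1.01/98.5 = 0.0103.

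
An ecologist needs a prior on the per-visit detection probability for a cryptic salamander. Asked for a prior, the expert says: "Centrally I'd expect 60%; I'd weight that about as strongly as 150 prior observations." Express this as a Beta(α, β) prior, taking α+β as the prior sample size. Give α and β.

α = 90, β = 60

Under the effective-sample-size interpretation, Beta(α, β) has prior mean α/(α+β) and prior sample size α+β.
So α+β = 150 and α/(α+β) = 0.6, giving α = 0.6·150 = 90 and β = 150 − 90 = 60.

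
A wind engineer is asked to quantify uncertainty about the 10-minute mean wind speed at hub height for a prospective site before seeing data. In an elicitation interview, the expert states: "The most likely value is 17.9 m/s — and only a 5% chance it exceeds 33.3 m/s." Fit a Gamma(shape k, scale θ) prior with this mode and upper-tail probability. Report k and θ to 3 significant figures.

k ≈ 8.22, θ ≈ 2.48

Gamma(k,θ) with k>1 has mode (k−1)θ, so θ = 17.9/(k−1).
Need P(X < 33.3) = 0.95 with θ tied to k this way. Start at k = 2, θ = 17.9: P(X<33.3) ≈ 0.555.
Too low — raise k to concentrate. Iterating converges to k ≈ 8.22.
Then θ = 17.9/(8.22−1) ≈ 2.48.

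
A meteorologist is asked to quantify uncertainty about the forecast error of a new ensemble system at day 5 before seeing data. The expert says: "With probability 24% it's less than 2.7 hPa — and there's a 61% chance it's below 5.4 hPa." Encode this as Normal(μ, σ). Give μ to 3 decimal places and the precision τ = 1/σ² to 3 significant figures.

μ = 4.635, τ = 0.133

For Normal(μ,σ), the p-quantile is μ + z_p·σ. Here z_{0.24} = -0.7063, z_{0.61} = 0.2793.
So 2.7 = μ − 0.7063σ and 5.4 = μ + 0.2793σ.
Subtracting: σ = (5.4 − 2.7)/(0.2793 − (-0.7063)) = 2.739.
Then μ = 2.7 − (-0.7063)·2.739 = 4.635.
Precision τ = 1/σ² = 1/2.739² = 0.133.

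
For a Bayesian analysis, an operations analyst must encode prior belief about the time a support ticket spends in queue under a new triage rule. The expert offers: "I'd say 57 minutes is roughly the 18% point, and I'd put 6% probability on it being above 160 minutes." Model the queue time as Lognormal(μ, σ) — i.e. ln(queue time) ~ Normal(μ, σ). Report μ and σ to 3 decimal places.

If T ~ Lognormal(μ,σ) then ln T ~ Normal(μ,σ), so the p-quantile of ln T is μ + z_p·σ.
ln(57) = 4.043 and ln(160) = 5.075; z_{0.18} = -0.9154, z_{0.94} = 1.555.
σ = (5.075 − 4.043)/(1.555 − (-0.9154)) = 0.418.
μ = 4.043 − (-0.9154)·0.418 = 4.426.

μ ≈ 4.426, σ ≈ 0.418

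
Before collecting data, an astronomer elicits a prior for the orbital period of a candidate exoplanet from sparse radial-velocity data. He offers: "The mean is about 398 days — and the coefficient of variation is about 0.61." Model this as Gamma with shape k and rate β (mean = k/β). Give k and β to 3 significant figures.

k ≈ 2.69, β ≈ 0.00675

For Gamma(k, rate β): mean = k/β, variance = k/β², so CV = 1/√k.
CV = 0.61, hence k = 1/CV² = 2.69.
Then β = k/mean = 2.69/398 = 0.00675.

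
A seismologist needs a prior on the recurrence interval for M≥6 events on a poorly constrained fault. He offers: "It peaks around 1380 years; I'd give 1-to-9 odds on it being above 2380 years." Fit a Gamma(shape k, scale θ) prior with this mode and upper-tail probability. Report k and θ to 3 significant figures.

k ≈ 7.38, θ ≈ 216

Gamma(k,θ) with k>1 has mode (k−1)θ, so θ = 1380/(k−1).
Need P(X < 2380) = 0.9 with θ tied to k this way. Start at k = 2, θ = 1380: P(X<2380) ≈ 0.514.
Too low — raise k to concentrate. Iterating converges to k ≈ 7.38.
Then θ = 1380/(7.38−1) ≈ 216.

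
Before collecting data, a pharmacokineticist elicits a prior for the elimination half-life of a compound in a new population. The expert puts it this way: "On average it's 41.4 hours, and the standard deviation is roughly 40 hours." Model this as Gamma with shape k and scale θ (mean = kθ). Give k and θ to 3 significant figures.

k ≈ 1.07, θ ≈ 38.6

For Gamma(k, scale θ): mean = kθ, variance = kθ², so CV = 1/√k.
CV = SD/mean = 40/41.4 = 0.9662, hence k = 1/CV² = 1.07.
Then θ = mean/k = 41.4/1.07 = 38.6.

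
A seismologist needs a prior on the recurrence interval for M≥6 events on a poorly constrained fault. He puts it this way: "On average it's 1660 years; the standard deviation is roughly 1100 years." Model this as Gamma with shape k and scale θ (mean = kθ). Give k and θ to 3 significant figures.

For Gamma(k, scale θ): mean = kθ, variance = kθ², so CV = 1/√k.
CV = SD/mean = 1100/1660 = 0.6627, hence k = 1/CV² = 2.28.
Then θ = mean/k = 1660/2.28 = 729.

k ≈ 2.28, θ ≈ 729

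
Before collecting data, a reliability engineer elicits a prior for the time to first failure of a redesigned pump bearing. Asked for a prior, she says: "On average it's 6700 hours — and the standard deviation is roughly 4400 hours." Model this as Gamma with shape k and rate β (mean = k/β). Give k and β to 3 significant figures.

k ≈ 2.32, β ≈ 0.000346

For Gamma(k, rate β): mean = k/β, variance = k/β², so CV = 1/√k.
CV = SD/mean = 4400/6700 = 0.6567, hence k = 1/CV² = 2.32.
Then β = k/mean = 2.32/6700 = 0.000346.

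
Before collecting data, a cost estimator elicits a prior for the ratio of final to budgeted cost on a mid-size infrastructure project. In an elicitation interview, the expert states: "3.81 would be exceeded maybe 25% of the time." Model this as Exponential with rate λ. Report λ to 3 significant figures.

λ ≈ 0.364

P(T > 3.81) = e^(−λ·3.81) = 0.25, so λ = −ln(0.25)/3.81 = 0.364.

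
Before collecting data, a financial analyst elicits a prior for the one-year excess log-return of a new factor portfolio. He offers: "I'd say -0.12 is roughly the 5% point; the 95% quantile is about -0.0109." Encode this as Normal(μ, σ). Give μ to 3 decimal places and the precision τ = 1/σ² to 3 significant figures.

μ = -0.065, τ = 909

For Normal(μ,σ), the p-quantile is μ + z_p·σ. Here z_{0.05} = -1.645, z_{0.95} = 1.645.
So -0.12 = μ − 1.645σ and -0.0109 = μ + 1.645σ.
Subtracting: σ = (-0.0109 − -0.12)/(1.645 − (-1.645)) = 0.033.
Then μ = -0.12 − (-1.645)·0.033 = -0.065.
Precision τ = 1/σ² = 1/0.03316² = 909.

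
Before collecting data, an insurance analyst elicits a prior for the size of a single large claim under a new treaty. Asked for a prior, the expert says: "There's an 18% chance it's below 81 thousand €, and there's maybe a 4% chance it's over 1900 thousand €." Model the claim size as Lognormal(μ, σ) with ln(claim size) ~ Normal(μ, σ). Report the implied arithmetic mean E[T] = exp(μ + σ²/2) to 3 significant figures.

E[T] ≈ 482 thousand €

If T ~ Lognormal(μ,σ) then ln T ~ Normal(μ,σ), so the p-quantile of ln T is μ + z_p·σ.
ln(81) = 4.394 and ln(1900) = 7.55; z_{0.18} = -0.9154, z_{0.96} = 1.751.
σ = (7.55 − 4.394)/(1.751 − (-0.9154)) = 1.183.
μ = 4.394 − (-0.9154)·1.183 = 5.478.
E[T] = exp(μ + σ²/2) = exp(5.478 + 0.7003) = 482 thousand €.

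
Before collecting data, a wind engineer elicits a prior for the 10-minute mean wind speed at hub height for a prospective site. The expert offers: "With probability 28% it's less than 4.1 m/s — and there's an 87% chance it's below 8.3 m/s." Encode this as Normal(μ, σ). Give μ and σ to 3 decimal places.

μ = 5.532, σ = 2.457

The p-quantile of Normal(μ,σ) is μ + z_p·σ, with z_{0.28} = -0.5828 and z_{0.87} = 1.126.
Eliminate σ: μ = (z₂·x₁ − z₁·x₂)/(z₂ − z₁) = (1.126·4.1 − (-0.5828)·8.3)/1.709 = 5.532.
Then σ = (x₂ − x₁)/(z₂ − z₁) = (8.3 − 4.1)/1.709 = 2.457.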